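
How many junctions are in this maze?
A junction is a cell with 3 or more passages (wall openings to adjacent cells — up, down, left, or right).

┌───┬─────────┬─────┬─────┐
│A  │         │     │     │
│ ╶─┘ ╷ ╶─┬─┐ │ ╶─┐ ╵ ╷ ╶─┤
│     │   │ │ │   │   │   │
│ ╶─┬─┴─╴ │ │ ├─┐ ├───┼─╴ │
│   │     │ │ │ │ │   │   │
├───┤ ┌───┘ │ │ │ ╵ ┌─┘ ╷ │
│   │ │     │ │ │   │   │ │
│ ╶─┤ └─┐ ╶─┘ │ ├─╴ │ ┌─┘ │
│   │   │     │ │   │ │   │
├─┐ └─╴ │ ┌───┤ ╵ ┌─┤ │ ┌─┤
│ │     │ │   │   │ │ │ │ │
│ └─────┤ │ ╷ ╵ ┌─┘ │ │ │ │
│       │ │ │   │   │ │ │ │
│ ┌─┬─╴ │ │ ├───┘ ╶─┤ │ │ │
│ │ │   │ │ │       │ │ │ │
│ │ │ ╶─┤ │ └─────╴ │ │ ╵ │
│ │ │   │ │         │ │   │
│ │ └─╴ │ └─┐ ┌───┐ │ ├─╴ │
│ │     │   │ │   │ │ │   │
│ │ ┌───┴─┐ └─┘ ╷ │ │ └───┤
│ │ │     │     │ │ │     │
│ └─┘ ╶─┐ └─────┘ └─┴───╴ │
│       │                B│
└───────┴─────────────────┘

Checking each cell for number of passages:

Junctions found (3+ passages):
  (0, 3): 3 passages
  (0, 11): 3 passages
  (1, 0): 3 passages
  (2, 12): 3 passages
  (3, 4): 3 passages
  (3, 9): 3 passages
  (4, 4): 3 passages
  (5, 7): 3 passages
  (6, 0): 3 passages
  (7, 8): 3 passages
  (8, 6): 3 passages
  (8, 9): 3 passages
  (8, 12): 3 passages
  (9, 1): 3 passages
  (11, 2): 3 passages
  (11, 8): 3 passages
Total junctions: 16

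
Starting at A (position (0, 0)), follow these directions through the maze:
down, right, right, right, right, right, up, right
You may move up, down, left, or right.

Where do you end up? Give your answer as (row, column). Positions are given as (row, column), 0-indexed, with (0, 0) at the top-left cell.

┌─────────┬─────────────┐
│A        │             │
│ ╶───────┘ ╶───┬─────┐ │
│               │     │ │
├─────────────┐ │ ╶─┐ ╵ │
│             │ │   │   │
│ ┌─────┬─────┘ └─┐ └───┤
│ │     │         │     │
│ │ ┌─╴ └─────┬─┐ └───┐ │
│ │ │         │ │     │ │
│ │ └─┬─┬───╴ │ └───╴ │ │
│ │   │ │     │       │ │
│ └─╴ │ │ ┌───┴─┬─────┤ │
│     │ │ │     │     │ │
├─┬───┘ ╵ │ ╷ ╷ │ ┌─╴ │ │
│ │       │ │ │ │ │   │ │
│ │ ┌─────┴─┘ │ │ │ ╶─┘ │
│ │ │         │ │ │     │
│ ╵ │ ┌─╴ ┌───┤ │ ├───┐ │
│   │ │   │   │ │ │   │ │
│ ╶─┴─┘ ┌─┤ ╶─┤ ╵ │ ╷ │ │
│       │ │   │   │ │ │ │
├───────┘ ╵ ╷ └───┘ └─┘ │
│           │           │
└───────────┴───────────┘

Following directions step by step:
Start: (0, 0)
  down: (0, 0) → (1, 0)
  right: (1, 0) → (1, 1)
  right: (1, 1) → (1, 2)
  right: (1, 2) → (1, 3)
  right: (1, 3) → (1, 4)
  right: (1, 4) → (1, 5)
  up: (1, 5) → (0, 5)
  right: (0, 5) → (0, 6)
Final position: (0, 6)

Path taken:

┌─────────┬─────────────┐
│A        │↱ B          │
│ ╶───────┘ ╶───┬─────┐ │
│↳ → → → → ↑    │     │ │
├─────────────┐ │ ╶─┐ ╵ │
│             │ │   │   │
│ ┌─────┬─────┘ └─┐ └───┤
│ │     │         │     │
│ │ ┌─╴ └─────┬─┐ └───┐ │
│ │ │         │ │     │ │
│ │ └─┬─┬───╴ │ └───╴ │ │
│ │   │ │     │       │ │
│ └─╴ │ │ ┌───┴─┬─────┤ │
│     │ │ │     │     │ │
├─┬───┘ ╵ │ ╷ ╷ │ ┌─╴ │ │
│ │       │ │ │ │ │   │ │
│ │ ┌─────┴─┘ │ │ │ ╶─┘ │
│ │ │         │ │ │     │
│ ╵ │ ┌─╴ ┌───┤ │ ├───┐ │
│   │ │   │   │ │ │   │ │
│ ╶─┴─┘ ┌─┤ ╶─┤ ╵ │ ╷ │ │
│       │ │   │   │ │ │ │
├───────┘ ╵ ╷ └───┘ └─┘ │
│           │           │
└───────────┴───────────┘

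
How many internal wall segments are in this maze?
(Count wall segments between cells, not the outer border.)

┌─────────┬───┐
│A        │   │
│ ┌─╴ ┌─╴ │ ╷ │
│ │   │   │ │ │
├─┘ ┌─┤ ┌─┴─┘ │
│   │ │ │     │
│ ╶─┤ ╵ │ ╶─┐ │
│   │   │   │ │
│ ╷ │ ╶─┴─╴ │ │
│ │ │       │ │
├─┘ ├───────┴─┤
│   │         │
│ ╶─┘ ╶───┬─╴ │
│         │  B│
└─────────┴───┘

Counting internal wall segments:
Total internal walls: 36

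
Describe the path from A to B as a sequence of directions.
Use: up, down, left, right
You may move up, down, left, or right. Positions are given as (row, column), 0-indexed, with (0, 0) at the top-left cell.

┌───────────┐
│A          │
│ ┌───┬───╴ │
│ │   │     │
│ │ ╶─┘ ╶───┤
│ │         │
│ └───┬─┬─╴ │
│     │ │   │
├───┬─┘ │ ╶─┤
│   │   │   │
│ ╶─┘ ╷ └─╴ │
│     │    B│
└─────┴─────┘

Finding the path and converting it to directions:
Path through cells: (0,0) → (0,1) → (0,2) → (0,3) → (0,4) → (0,5) → (1,5) → (1,4) → (1,3) → (2,3) → (2,4) → (2,5) → (3,5) → (3,4) → (4,4) → (4,5) → (5,5)
Directions: right, right, right, right, right, down, left, left, down, right, right, down, left, down, right, down

Solution:

┌───────────┐
│A → → → → ↓│
│ ┌───┬───╴ │
│ │   │↓ ← ↲│
│ │ ╶─┘ ╶───┤
│ │    ↳ → ↓│
│ └───┬─┬─╴ │
│     │ │↓ ↲│
├───┬─┘ │ ╶─┤
│   │   │↳ ↓│
│ ╶─┘ ╷ └─╴ │
│     │    B│
└─────┴─────┘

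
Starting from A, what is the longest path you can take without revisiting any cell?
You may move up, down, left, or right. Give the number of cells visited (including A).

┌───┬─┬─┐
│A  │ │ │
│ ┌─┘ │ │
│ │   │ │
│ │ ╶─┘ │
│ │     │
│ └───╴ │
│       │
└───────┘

Finding longest simple path using DFS:
Start: (0, 0)
Longest path visits 13 cells
Path: A → down → down → down → right → right → right → up → left → left → up → right → up

Solution:

┌───┬─┬─┐
│A  │B│ │
│ ┌─┘ │ │
│↓│↱ ↑│ │
│ │ ╶─┘ │
│↓│↑ ← ↰│
│ └───╴ │
│↳ → → ↑│
└───────┘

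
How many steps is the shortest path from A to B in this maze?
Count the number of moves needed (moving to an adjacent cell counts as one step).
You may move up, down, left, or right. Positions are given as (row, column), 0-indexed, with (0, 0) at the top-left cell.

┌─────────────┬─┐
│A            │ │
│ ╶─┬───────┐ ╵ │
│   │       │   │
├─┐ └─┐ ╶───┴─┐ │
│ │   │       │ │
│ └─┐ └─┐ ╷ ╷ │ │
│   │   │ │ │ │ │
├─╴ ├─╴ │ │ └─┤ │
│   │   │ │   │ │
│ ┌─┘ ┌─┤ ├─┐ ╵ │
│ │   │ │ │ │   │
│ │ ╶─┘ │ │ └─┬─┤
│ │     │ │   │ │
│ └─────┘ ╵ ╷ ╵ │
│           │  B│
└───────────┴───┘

Using BFS to find shortest path:
Start: (0, 0), End: (7, 7)
Path found:
(0,0) → (0,1) → (0,2) → (0,3) → (0,4) → (0,5) → (0,6) → (1,6) → (1,7) → (2,7) → (3,7) → (4,7) → (5,7) → (5,6) → (4,6) → (4,5) → (3,5) → (2,5) → (2,4) → (3,4) → (4,4) → (5,4) → (6,4) → (7,4) → (7,5) → (6,5) → (6,6) → (7,6) → (7,7)
Number of steps: 28

Solution:

┌─────────────┬─┐
│A → → → → → ↓│ │
│ ╶─┬───────┐ ╵ │
│   │       │↳ ↓│
├─┐ └─┐ ╶───┴─┐ │
│ │   │  ↓ ↰  │↓│
│ └─┐ └─┐ ╷ ╷ │ │
│   │   │↓│↑│ │↓│
├─╴ ├─╴ │ │ └─┤ │
│   │   │↓│↑ ↰│↓│
│ ┌─┘ ┌─┤ ├─┐ ╵ │
│ │   │ │↓│ │↑ ↲│
│ │ ╶─┘ │ │ └─┬─┤
│ │     │↓│↱ ↓│ │
│ └─────┘ ╵ ╷ ╵ │
│        ↳ ↑│↳ B│
└───────────┴───┘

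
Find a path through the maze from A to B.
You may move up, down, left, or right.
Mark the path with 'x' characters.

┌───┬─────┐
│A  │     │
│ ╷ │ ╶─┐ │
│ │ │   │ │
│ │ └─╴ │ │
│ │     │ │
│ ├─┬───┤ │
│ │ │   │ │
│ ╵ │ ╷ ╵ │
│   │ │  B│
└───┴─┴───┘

Finding the shortest path through the maze:
Path length: 14 steps
Directions: right → down → down → right → right → up → left → up → right → right → down → down → down → down

Solution:

┌───┬─────┐
│A x│x x x│
│ ╷ │ ╶─┐ │
│ │x│x x│x│
│ │ └─╴ │ │
│ │x x x│x│
│ ├─┬───┤ │
│ │ │   │x│
│ ╵ │ ╷ ╵ │
│   │ │  B│
└───┴─┴───┘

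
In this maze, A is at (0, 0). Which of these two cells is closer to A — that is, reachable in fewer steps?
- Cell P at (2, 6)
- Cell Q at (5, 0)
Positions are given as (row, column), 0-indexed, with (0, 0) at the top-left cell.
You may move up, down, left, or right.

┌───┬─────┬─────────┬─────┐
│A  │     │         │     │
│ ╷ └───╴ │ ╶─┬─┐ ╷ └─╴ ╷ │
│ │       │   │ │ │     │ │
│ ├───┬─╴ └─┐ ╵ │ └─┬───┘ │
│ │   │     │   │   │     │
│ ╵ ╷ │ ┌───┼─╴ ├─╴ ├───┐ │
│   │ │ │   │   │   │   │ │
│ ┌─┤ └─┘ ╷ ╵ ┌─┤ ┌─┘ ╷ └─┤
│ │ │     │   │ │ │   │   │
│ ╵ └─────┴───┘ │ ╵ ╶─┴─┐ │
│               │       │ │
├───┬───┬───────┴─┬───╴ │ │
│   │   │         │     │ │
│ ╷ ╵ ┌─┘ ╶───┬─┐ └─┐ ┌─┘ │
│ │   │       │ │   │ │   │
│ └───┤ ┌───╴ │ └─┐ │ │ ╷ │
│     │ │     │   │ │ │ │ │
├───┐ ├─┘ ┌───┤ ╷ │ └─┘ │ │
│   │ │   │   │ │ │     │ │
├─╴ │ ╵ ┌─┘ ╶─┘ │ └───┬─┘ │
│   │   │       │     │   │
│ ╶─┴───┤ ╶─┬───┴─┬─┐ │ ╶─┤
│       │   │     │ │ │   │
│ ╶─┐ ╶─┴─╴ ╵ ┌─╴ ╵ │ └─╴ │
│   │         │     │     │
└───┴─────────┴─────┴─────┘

Shortest path A → P at (2, 6): 18 steps
Shortest path A → Q at (5, 0): 5 steps

Q is closer (5 steps vs 18 steps).

Path to P:

┌───┬─────┬─────────┬─────┐
│A  │     │         │     │
│ ╷ └───╴ │ ╶─┬─┐ ╷ └─╴ ╷ │
│↓│       │   │ │ │     │ │
│ ├───┬─╴ └─┐ ╵ │ └─┬───┘ │
│↓│↱ ↓│     │P ↰│   │     │
│ ╵ ╷ │ ┌───┼─╴ ├─╴ ├───┐ │
│↳ ↑│↓│ │↱ ↓│↱ ↑│   │   │ │
│ ┌─┤ └─┘ ╷ ╵ ┌─┤ ┌─┘ ╷ └─┤
│ │ │↳ → ↑│↳ ↑│ │ │   │   │
│ ╵ └─────┴───┘ │ ╵ ╶─┴─┐ │
│               │       │ │
├───┬───┬───────┴─┬───╴ │ │
│   │   │         │     │ │
│ ╷ ╵ ┌─┘ ╶───┬─┐ └─┐ ┌─┘ │
│ │   │       │ │   │ │   │
│ └───┤ ┌───╴ │ └─┐ │ │ ╷ │
│     │ │     │   │ │ │ │ │
├───┐ ├─┘ ┌───┤ ╷ │ └─┘ │ │
│   │ │   │   │ │ │     │ │
├─╴ │ ╵ ┌─┘ ╶─┘ │ └───┬─┘ │
│   │   │       │     │   │
│ ╶─┴───┤ ╶─┬───┴─┬─┐ │ ╶─┤
│       │   │     │ │ │   │
│ ╶─┐ ╶─┴─╴ ╵ ┌─╴ ╵ │ └─╴ │
│   │         │     │     │
└───┴─────────┴─────┴─────┘

Path to Q:

┌───┬─────┬─────────┬─────┐
│A  │     │         │     │
│ ╷ └───╴ │ ╶─┬─┐ ╷ └─╴ ╷ │
│↓│       │   │ │ │     │ │
│ ├───┬─╴ └─┐ ╵ │ └─┬───┘ │
│↓│   │     │   │   │     │
│ ╵ ╷ │ ┌───┼─╴ ├─╴ ├───┐ │
│↓  │ │ │   │   │   │   │ │
│ ┌─┤ └─┘ ╷ ╵ ┌─┤ ┌─┘ ╷ └─┤
│↓│ │     │   │ │ │   │   │
│ ╵ └─────┴───┘ │ ╵ ╶─┴─┐ │
│Q              │       │ │
├───┬───┬───────┴─┬───╴ │ │
│   │   │         │     │ │
│ ╷ ╵ ┌─┘ ╶───┬─┐ └─┐ ┌─┘ │
│ │   │       │ │   │ │   │
│ └───┤ ┌───╴ │ └─┐ │ │ ╷ │
│     │ │     │   │ │ │ │ │
├───┐ ├─┘ ┌───┤ ╷ │ └─┘ │ │
│   │ │   │   │ │ │     │ │
├─╴ │ ╵ ┌─┘ ╶─┘ │ └───┬─┘ │
│   │   │       │     │   │
│ ╶─┴───┤ ╶─┬───┴─┬─┐ │ ╶─┤
│       │   │     │ │ │   │
│ ╶─┐ ╶─┴─╴ ╵ ┌─╴ ╵ │ └─╴ │
│   │         │     │     │
└───┴─────────┴─────┴─────┘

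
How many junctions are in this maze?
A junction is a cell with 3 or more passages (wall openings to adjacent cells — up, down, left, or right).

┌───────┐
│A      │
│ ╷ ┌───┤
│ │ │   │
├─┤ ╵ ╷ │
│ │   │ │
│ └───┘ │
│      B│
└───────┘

Checking each cell for number of passages:

Junctions found (3+ passages):
  (0, 1): 3 passages
Total junctions: 1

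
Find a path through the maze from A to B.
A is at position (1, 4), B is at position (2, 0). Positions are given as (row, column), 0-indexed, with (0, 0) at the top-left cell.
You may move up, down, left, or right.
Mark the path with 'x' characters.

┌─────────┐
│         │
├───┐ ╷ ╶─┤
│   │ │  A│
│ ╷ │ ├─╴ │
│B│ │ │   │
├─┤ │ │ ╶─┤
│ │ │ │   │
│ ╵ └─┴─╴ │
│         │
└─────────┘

Finding the shortest path from (1, 4) to (2, 0):
Path length: 13 steps
Directions: down → left → down → right → down → left → left → left → up → up → up → left → down

Solution:

┌─────────┐
│         │
├───┐ ╷ ╶─┤
│x x│ │  A│
│ ╷ │ ├─╴ │
│B│x│ │x x│
├─┤ │ │ ╶─┤
│ │x│ │x x│
│ ╵ └─┴─╴ │
│  x x x x│
└─────────┘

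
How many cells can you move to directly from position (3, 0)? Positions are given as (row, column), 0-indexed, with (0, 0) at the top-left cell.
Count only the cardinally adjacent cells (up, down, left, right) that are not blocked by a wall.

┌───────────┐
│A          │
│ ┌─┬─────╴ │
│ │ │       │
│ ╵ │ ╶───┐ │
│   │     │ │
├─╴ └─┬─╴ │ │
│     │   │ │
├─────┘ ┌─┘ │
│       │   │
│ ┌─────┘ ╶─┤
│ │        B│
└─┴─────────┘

Checking passable neighbors of (3, 0):
Neighbors: (3, 1)
Count: 1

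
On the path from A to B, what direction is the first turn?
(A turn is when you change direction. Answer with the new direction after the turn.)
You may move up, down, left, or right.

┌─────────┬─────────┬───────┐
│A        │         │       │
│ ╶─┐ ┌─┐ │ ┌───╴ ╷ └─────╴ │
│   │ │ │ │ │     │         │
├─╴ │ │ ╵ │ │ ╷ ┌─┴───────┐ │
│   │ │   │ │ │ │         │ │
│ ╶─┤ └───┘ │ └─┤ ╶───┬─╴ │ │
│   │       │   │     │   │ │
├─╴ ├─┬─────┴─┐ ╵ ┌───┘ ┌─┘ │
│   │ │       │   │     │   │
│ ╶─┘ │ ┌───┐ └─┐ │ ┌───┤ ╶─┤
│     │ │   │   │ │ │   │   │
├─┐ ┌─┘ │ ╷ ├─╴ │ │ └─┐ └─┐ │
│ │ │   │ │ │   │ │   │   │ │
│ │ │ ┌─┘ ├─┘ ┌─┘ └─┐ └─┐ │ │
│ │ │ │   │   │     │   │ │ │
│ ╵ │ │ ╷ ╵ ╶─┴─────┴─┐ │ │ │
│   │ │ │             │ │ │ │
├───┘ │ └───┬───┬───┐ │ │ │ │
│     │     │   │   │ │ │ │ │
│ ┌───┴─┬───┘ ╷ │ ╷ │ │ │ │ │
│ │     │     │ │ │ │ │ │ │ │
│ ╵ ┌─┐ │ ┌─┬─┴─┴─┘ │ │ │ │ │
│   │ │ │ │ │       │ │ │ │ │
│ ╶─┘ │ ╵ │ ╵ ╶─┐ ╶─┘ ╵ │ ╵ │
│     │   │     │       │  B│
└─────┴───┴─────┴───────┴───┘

Directions: right, right, down, down, down, right, right, right, up, up, up, right, right, right, right, down, right, right, right, right, down, down, down, left, down, right, down, down, down, down, down, down, down
First turn direction: down

Solution:

┌─────────┬─────────┬───────┐
│A → ↓    │↱ → → → ↓│       │
│ ╶─┐ ┌─┐ │ ┌───╴ ╷ └─────╴ │
│   │↓│ │ │↑│     │↳ → → → ↓│
├─╴ │ │ ╵ │ │ ╷ ┌─┴───────┐ │
│   │↓│   │↑│ │ │         │↓│
│ ╶─┤ └───┘ │ └─┤ ╶───┬─╴ │ │
│   │↳ → → ↑│   │     │   │↓│
├─╴ ├─┬─────┴─┐ ╵ ┌───┘ ┌─┘ │
│   │ │       │   │     │↓ ↲│
│ ╶─┘ │ ┌───┐ └─┐ │ ┌───┤ ╶─┤
│     │ │   │   │ │ │   │↳ ↓│
├─┐ ┌─┘ │ ╷ ├─╴ │ │ └─┐ └─┐ │
│ │ │   │ │ │   │ │   │   │↓│
│ │ │ ┌─┘ ├─┘ ┌─┘ └─┐ └─┐ │ │
│ │ │ │   │   │     │   │ │↓│
│ ╵ │ │ ╷ ╵ ╶─┴─────┴─┐ │ │ │
│   │ │ │             │ │ │↓│
├───┘ │ └───┬───┬───┐ │ │ │ │
│     │     │   │   │ │ │ │↓│
│ ┌───┴─┬───┘ ╷ │ ╷ │ │ │ │ │
│ │     │     │ │ │ │ │ │ │↓│
│ ╵ ┌─┐ │ ┌─┬─┴─┴─┘ │ │ │ │ │
│   │ │ │ │ │       │ │ │ │↓│
│ ╶─┘ │ ╵ │ ╵ ╶─┐ ╶─┘ ╵ │ ╵ │
│     │   │     │       │  B│
└─────┴───┴─────┴───────┴───┘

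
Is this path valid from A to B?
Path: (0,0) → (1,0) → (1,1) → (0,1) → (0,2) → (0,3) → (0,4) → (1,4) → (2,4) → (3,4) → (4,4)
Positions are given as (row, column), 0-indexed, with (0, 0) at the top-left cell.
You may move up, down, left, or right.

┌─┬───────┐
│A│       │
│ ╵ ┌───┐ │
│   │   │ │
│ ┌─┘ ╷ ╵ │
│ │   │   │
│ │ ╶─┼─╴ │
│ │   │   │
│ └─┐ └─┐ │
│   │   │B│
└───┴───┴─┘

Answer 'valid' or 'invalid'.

Checking path validity:
Result: All consecutive moves are passable.

valid

Correct solution:

┌─┬───────┐
│A│↱ → → ↓│
│ ╵ ┌───┐ │
│↳ ↑│   │↓│
│ ┌─┘ ╷ ╵ │
│ │   │  ↓│
│ │ ╶─┼─╴ │
│ │   │  ↓│
│ └─┐ └─┐ │
│   │   │B│
└───┴───┴─┘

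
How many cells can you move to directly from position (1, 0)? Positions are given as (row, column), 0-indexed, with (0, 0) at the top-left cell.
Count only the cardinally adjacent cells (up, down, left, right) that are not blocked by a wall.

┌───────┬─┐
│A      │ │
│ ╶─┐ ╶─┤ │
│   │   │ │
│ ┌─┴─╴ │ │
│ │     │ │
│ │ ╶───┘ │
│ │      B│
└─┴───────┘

Checking passable neighbors of (1, 0):
Neighbors: (0, 0), (2, 0), (1, 1)
Count: 3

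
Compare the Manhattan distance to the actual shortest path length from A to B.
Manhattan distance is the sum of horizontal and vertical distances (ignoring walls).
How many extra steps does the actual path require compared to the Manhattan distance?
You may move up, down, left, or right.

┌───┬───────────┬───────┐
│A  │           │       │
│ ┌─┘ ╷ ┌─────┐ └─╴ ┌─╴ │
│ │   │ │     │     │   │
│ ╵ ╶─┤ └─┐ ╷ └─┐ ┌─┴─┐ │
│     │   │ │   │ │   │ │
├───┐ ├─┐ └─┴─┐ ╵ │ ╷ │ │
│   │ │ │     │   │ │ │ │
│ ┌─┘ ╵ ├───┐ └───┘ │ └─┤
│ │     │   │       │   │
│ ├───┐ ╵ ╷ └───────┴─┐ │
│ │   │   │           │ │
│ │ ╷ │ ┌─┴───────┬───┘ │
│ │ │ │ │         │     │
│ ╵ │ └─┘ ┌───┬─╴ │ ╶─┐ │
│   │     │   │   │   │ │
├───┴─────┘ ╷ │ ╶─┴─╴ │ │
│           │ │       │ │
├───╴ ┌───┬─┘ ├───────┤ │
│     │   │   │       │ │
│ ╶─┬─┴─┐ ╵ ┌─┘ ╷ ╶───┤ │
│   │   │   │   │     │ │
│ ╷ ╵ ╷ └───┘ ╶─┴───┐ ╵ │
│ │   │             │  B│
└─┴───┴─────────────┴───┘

Manhattan distance: |11 - 0| + |11 - 0| = 22
Actual path length: 30
Extra steps: 30 - 22 = 8

Solution:

┌───┬───────────┬───────┐
│A  │↱ ↓        │       │
│ ┌─┘ ╷ ┌─────┐ └─╴ ┌─╴ │
│↓│↱ ↑│↓│     │     │   │
│ ╵ ╶─┤ └─┐ ╷ └─┐ ┌─┴─┐ │
│↳ ↑  │↳ ↓│ │   │ │↱ ↓│ │
├───┐ ├─┐ └─┴─┐ ╵ │ ╷ │ │
│   │ │ │↳ → ↓│   │↑│↓│ │
│ ┌─┘ ╵ ├───┐ └───┘ │ └─┤
│ │     │   │↳ → → ↑│↳ ↓│
│ ├───┐ ╵ ╷ └───────┴─┐ │
│ │   │   │           │↓│
│ │ ╷ │ ┌─┴───────┬───┘ │
│ │ │ │ │         │    ↓│
│ ╵ │ └─┘ ┌───┬─╴ │ ╶─┐ │
│   │     │   │   │   │↓│
├───┴─────┘ ╷ │ ╶─┴─╴ │ │
│           │ │       │↓│
├───╴ ┌───┬─┘ ├───────┤ │
│     │   │   │       │↓│
│ ╶─┬─┴─┐ ╵ ┌─┘ ╷ ╶───┤ │
│   │   │   │   │     │↓│
│ ╷ ╵ ╷ └───┘ ╶─┴───┐ ╵ │
│ │   │             │  B│
└─┴───┴─────────────┴───┘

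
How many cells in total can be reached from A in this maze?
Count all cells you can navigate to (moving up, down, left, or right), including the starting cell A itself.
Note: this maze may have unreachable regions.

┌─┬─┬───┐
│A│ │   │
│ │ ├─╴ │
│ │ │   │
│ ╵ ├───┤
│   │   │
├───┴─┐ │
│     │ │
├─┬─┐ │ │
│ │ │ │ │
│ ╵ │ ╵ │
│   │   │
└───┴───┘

Using BFS/flood-fill to find all reachable cells from A:
Maze size: 6 × 4 = 24 total cells
18 cell(s) are walled off and cannot be reached from A.
Reachable cells: 6

Reachable region (· marks reachable cells):

┌─┬─┬───┐
│A│·│   │
│ │ ├─╴ │
│·│·│   │
│ ╵ ├───┤
│· ·│   │
├───┴─┐ │
│     │ │
├─┬─┐ │ │
│ │ │ │ │
│ ╵ │ ╵ │
│   │   │
└───┴───┘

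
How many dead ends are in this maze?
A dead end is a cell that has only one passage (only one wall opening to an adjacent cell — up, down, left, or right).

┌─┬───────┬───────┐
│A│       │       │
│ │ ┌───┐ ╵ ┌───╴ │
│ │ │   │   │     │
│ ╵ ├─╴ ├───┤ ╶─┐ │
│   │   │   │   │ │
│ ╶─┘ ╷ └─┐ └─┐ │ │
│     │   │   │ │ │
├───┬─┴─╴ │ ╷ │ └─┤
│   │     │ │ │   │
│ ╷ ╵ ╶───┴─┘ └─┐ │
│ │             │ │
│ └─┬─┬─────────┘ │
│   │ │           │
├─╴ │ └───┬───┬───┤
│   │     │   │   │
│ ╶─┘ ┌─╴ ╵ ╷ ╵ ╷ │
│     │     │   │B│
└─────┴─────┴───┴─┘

Checking each cell for number of passages:

Dead ends found at positions:
  (0, 0)
  (1, 2)
  (2, 4)
  (3, 8)
  (4, 5)
  (5, 7)
  (6, 2)
  (6, 3)
  (8, 3)
  (8, 8)
Total dead ends: 10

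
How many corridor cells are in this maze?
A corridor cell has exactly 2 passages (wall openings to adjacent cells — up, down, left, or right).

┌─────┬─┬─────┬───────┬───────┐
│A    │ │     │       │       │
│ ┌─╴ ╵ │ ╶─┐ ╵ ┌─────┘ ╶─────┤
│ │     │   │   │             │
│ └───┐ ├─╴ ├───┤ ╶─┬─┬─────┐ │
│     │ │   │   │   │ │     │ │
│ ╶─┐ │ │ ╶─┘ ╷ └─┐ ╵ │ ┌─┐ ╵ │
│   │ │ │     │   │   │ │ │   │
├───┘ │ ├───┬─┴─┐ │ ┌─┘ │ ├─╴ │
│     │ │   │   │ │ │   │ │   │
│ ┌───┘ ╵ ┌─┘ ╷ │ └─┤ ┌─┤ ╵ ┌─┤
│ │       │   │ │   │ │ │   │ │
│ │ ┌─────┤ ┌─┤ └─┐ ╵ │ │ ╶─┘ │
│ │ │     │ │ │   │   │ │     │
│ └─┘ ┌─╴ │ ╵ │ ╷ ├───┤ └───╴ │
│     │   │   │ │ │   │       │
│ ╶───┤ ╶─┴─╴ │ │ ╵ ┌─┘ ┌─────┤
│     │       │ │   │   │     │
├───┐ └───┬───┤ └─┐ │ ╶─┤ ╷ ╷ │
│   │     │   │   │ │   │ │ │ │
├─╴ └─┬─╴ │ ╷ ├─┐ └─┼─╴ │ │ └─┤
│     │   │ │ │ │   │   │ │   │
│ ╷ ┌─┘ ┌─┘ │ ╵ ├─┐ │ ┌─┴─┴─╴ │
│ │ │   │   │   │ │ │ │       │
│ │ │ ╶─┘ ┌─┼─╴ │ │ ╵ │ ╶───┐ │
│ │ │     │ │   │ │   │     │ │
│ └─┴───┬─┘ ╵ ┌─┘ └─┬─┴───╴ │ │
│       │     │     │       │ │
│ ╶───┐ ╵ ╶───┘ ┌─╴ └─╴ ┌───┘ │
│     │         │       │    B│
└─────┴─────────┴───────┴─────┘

Counting cells with exactly 2 passages:
Total corridor cells: 174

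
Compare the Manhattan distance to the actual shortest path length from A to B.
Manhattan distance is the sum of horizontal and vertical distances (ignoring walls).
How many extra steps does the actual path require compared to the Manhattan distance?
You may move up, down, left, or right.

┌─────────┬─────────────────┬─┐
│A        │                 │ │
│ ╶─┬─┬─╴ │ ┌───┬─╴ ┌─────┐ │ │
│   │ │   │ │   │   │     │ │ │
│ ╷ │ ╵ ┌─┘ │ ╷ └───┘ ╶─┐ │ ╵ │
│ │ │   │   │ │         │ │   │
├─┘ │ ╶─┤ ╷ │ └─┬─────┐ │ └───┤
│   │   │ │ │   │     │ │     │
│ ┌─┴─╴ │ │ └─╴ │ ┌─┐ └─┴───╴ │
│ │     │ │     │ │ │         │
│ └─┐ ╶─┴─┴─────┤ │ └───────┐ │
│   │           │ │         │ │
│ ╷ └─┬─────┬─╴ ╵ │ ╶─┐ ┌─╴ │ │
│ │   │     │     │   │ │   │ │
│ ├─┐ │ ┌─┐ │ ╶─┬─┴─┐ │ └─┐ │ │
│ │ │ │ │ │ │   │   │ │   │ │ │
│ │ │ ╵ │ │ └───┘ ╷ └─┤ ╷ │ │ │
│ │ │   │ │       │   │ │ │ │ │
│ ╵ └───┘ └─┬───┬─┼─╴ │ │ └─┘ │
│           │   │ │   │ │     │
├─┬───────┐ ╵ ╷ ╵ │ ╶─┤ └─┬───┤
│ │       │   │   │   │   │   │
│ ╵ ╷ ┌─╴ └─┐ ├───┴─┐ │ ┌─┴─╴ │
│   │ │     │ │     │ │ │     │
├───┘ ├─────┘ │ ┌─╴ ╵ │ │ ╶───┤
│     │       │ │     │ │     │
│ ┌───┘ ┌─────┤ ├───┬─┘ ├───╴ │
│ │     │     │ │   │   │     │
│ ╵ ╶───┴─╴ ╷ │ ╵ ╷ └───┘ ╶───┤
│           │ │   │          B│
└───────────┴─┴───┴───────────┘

Manhattan distance: |14 - 0| + |14 - 0| = 28
Actual path length: 48
Extra steps: 48 - 28 = 20

Solution:

┌─────────┬─────────────────┬─┐
│A        │                 │ │
│ ╶─┬─┬─╴ │ ┌───┬─╴ ┌─────┐ │ │
│↳ ↓│ │   │ │   │   │     │ │ │
│ ╷ │ ╵ ┌─┘ │ ╷ └───┘ ╶─┐ │ ╵ │
│ │↓│   │   │ │         │ │   │
├─┘ │ ╶─┤ ╷ │ └─┬─────┐ │ └───┤
│↓ ↲│   │ │ │   │     │ │     │
│ ┌─┴─╴ │ │ └─╴ │ ┌─┐ └─┴───╴ │
│↓│     │ │     │ │ │         │
│ └─┐ ╶─┴─┴─────┤ │ └───────┐ │
│↳ ↓│           │ │         │ │
│ ╷ └─┬─────┬─╴ ╵ │ ╶─┐ ┌─╴ │ │
│ │↳ ↓│↱ → ↓│     │   │ │   │ │
│ ├─┐ │ ┌─┐ │ ╶─┬─┴─┐ │ └─┐ │ │
│ │ │↓│↑│ │↓│   │↱ ↓│ │   │ │ │
│ │ │ ╵ │ │ └───┘ ╷ └─┤ ╷ │ │ │
│ │ │↳ ↑│ │↳ → → ↑│↳ ↓│ │ │ │ │
│ ╵ └───┘ └─┬───┬─┼─╴ │ │ └─┘ │
│           │   │ │↓ ↲│ │     │
├─┬───────┐ ╵ ╷ ╵ │ ╶─┤ └─┬───┤
│ │       │   │   │↳ ↓│   │   │
│ ╵ ╷ ┌─╴ └─┐ ├───┴─┐ │ ┌─┴─╴ │
│   │ │     │ │↓ ← ↰│↓│ │     │
├───┘ ├─────┘ │ ┌─╴ ╵ │ │ ╶───┤
│     │       │↓│  ↑ ↲│ │     │
│ ┌───┘ ┌─────┤ ├───┬─┘ ├───╴ │
│ │     │     │↓│↱ ↓│   │     │
│ ╵ ╶───┴─╴ ╷ │ ╵ ╷ └───┘ ╶───┤
│           │ │↳ ↑│↳ → → → → B│
└───────────┴─┴───┴───────────┘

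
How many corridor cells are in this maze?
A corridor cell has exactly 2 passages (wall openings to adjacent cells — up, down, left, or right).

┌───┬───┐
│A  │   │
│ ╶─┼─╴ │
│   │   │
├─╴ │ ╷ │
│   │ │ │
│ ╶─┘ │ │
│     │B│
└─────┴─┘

Counting cells with exactly 2 passages:
Total corridor cells: 12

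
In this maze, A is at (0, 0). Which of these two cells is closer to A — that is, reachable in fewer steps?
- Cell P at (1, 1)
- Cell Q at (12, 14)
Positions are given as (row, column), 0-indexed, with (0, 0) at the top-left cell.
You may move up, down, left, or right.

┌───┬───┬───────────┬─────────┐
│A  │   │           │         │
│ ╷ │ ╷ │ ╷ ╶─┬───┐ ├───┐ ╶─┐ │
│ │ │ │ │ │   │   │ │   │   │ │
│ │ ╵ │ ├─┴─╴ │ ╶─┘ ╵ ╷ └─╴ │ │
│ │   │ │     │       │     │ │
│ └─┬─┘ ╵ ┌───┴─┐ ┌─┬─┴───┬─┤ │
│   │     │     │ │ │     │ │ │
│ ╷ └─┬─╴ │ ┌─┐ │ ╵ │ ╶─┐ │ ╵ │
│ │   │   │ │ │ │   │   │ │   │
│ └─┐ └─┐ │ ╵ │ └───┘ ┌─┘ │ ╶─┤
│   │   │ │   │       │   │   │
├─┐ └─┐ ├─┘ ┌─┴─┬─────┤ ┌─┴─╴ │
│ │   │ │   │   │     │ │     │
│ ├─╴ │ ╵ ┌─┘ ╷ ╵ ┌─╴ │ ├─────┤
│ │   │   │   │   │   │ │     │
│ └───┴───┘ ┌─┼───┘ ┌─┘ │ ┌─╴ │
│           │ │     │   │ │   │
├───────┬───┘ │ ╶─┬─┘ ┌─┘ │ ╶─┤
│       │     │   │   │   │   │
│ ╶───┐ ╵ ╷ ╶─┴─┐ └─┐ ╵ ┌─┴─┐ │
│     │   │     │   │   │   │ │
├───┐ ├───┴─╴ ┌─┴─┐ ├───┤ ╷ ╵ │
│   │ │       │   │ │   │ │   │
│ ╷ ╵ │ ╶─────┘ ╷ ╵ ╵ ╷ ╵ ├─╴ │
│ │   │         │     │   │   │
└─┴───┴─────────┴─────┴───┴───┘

Shortest path A → P at (1, 1): 2 steps
Shortest path A → Q at (12, 14): 50 steps

P is closer (2 steps vs 50 steps).

Path to P:

┌───┬───┬───────────┬─────────┐
│A ↓│   │           │         │
│ ╷ │ ╷ │ ╷ ╶─┬───┐ ├───┐ ╶─┐ │
│ │P│ │ │ │   │   │ │   │   │ │
│ │ ╵ │ ├─┴─╴ │ ╶─┘ ╵ ╷ └─╴ │ │
│ │   │ │     │       │     │ │
│ └─┬─┘ ╵ ┌───┴─┐ ┌─┬─┴───┬─┤ │
│   │     │     │ │ │     │ │ │
│ ╷ └─┬─╴ │ ┌─┐ │ ╵ │ ╶─┐ │ ╵ │
│ │   │   │ │ │ │   │   │ │   │
│ └─┐ └─┐ │ ╵ │ └───┘ ┌─┘ │ ╶─┤
│   │   │ │   │       │   │   │
├─┐ └─┐ ├─┘ ┌─┴─┬─────┤ ┌─┴─╴ │
│ │   │ │   │   │     │ │     │
│ ├─╴ │ ╵ ┌─┘ ╷ ╵ ┌─╴ │ ├─────┤
│ │   │   │   │   │   │ │     │
│ └───┴───┘ ┌─┼───┘ ┌─┘ │ ┌─╴ │
│           │ │     │   │ │   │
├───────┬───┘ │ ╶─┬─┘ ┌─┘ │ ╶─┤
│       │     │   │   │   │   │
│ ╶───┐ ╵ ╷ ╶─┴─┐ └─┐ ╵ ┌─┴─┐ │
│     │   │     │   │   │   │ │
├───┐ ├───┴─╴ ┌─┴─┐ ├───┤ ╷ ╵ │
│   │ │       │   │ │   │ │   │
│ ╷ ╵ │ ╶─────┘ ╷ ╵ ╵ ╷ ╵ ├─╴ │
│ │   │         │     │   │   │
└─┴───┴─────────┴─────┴───┴───┘

Path to Q:

┌───┬───┬───────────┬─────────┐
│A  │   │           │         │
│ ╷ │ ╷ │ ╷ ╶─┬───┐ ├───┐ ╶─┐ │
│↓│ │ │ │ │   │   │ │   │   │ │
│ │ ╵ │ ├─┴─╴ │ ╶─┘ ╵ ╷ └─╴ │ │
│↓│   │ │     │       │     │ │
│ └─┬─┘ ╵ ┌───┴─┐ ┌─┬─┴───┬─┤ │
│↳ ↓│     │↱ → ↓│ │ │↱ → ↓│ │ │
│ ╷ └─┬─╴ │ ┌─┐ │ ╵ │ ╶─┐ │ ╵ │
│ │↳ ↓│   │↑│ │↓│   │↑  │↓│   │
│ └─┐ └─┐ │ ╵ │ └───┘ ┌─┘ │ ╶─┤
│   │↳ ↓│ │↑  │↳ → → ↑│↓ ↲│   │
├─┐ └─┐ ├─┘ ┌─┴─┬─────┤ ┌─┴─╴ │
│ │   │↓│↱ ↑│   │     │↓│     │
│ ├─╴ │ ╵ ┌─┘ ╷ ╵ ┌─╴ │ ├─────┤
│ │   │↳ ↑│   │   │   │↓│↱ → ↓│
│ └───┴───┘ ┌─┼───┘ ┌─┘ │ ┌─╴ │
│           │ │     │↓ ↲│↑│↓ ↲│
├───────┬───┘ │ ╶─┬─┘ ┌─┘ │ ╶─┤
│       │     │   │  ↓│↱ ↑│↳ ↓│
│ ╶───┐ ╵ ╷ ╶─┴─┐ └─┐ ╵ ┌─┴─┐ │
│     │   │     │   │↳ ↑│   │↓│
├───┐ ├───┴─╴ ┌─┴─┐ ├───┤ ╷ ╵ │
│   │ │       │   │ │   │ │  ↓│
│ ╷ ╵ │ ╶─────┘ ╷ ╵ ╵ ╷ ╵ ├─╴ │
│ │   │         │     │   │  Q│
└─┴───┴─────────┴─────┴───┴───┘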